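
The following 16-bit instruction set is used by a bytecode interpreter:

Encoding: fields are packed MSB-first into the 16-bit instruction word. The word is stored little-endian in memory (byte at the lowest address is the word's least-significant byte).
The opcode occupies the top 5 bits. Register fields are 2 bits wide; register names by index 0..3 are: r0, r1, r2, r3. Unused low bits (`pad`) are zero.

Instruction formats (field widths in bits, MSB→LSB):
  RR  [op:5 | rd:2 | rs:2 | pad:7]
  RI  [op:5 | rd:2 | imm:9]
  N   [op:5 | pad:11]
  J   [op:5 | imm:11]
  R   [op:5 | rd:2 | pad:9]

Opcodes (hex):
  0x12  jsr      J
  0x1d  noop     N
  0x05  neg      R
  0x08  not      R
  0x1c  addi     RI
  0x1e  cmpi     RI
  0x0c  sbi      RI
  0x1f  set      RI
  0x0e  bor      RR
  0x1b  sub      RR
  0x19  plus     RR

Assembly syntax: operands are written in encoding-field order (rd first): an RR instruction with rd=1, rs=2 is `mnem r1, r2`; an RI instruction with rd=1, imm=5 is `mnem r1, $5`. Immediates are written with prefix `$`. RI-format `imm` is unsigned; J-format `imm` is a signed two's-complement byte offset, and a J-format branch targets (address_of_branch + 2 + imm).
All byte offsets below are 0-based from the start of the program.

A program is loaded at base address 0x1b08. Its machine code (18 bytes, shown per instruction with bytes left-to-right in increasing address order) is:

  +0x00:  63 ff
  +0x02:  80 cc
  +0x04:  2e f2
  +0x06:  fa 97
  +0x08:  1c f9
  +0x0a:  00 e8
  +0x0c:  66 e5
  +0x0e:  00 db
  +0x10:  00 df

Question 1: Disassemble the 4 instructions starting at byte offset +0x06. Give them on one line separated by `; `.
@+06  little-endian(fa 97) = 0x97fa
  op=0x97fa>>11=0x12 ⇒ jsr (J)
  imm: (w>>0)&0x7ff=0x7fa (s11→-6) → $-6
@+08  little-endian(1c f9) = 0xf91c
  op=0xf91c>>11=0x1f ⇒ set (RI)
  rd: (w>>9)&0x3=0x0 → r0
  imm: (w>>0)&0x1ff=0x11c → $284
@+0a  little-endian(00 e8) = 0xe800
  op=0xe800>>11=0x1d ⇒ noop (N)
@+0c  little-endian(66 e5) = 0xe566
  op=0xe566>>11=0x1c ⇒ addi (RI)
  rd: (w>>9)&0x3=0x2 → r2
  imm: (w>>0)&0x1ff=0x166 → $358

jsr $-6; set r0, $284; noop; addi r2, $358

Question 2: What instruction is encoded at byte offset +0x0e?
sub r1, r2

[0e] 00 db → 0xdb00
  op=0xdb00>>11=0x1b ⇒ sub (RR)
  rd: (w>>9)&0x3=0x1 → r1
  rs: (w>>7)&0x3=0x2 → r2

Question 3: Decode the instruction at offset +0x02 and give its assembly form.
[02] 80 cc → 0xcc80
  opcode bits[15:11]=0x19: plus/RR
  rd: (w>>9)&0x3=0x2 → r2
  rs: (w>>7)&0x3=0x1 → r1

plus r2, r1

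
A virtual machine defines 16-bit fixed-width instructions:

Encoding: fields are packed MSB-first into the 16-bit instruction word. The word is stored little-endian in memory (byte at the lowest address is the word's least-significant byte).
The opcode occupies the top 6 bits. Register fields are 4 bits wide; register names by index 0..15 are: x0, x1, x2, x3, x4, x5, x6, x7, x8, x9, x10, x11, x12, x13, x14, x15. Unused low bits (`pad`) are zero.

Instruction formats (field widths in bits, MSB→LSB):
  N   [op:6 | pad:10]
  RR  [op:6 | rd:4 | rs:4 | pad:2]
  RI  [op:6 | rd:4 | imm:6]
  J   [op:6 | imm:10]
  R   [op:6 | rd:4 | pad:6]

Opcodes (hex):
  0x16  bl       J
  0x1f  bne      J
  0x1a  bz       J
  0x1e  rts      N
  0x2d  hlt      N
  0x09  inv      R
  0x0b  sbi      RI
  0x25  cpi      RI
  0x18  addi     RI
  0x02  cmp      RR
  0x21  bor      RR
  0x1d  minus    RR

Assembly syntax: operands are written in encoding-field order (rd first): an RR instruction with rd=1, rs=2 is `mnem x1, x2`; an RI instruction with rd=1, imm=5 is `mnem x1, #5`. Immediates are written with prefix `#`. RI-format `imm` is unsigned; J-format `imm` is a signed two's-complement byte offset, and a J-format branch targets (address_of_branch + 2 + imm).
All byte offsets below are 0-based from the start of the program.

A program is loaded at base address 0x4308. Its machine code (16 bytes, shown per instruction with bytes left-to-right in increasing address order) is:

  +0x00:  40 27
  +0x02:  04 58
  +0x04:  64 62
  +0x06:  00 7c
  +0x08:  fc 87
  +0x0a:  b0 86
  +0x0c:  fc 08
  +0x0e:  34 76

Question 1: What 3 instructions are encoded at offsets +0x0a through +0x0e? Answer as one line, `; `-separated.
bor x10, x12; cmp x3, x15; minus x8, x13

+0x0a: b0 86 ⇒ word 0x86b0 (little)
  top 6b → 0x21 → bor [RR]
  rd: (w>>6)&0xf=0xa → x10
  rs: (w>>2)&0xf=0xc → x12
+0x0c: fc 08 ⇒ word 0x08fc (little)
  top 6b → 0x2 → cmp [RR]
  rd: (w>>6)&0xf=0x3 → x3
  rs: (w>>2)&0xf=0xf → x15
+0x0e: 34 76 ⇒ word 0x7634 (little)
  top 6b → 0x1d → minus [RR]
  rd: (w>>6)&0xf=0x8 → x8
  rs: (w>>2)&0xf=0xd → x13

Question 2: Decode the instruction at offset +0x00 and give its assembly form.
inv x13

@+00  little-endian(40 27) = 0x2740
  top 6b → 0x9 → inv [R]
  [9:6] rd=13 = x13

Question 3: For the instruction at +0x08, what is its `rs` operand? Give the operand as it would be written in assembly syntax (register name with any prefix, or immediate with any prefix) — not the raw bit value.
+0x08: fc 87 ⇒ word 0x87fc (little)
  top 6b → 0x21 → bor [RR]
  [9:6] rd=15 = x15
  [5:2] rs=15 = x15

x15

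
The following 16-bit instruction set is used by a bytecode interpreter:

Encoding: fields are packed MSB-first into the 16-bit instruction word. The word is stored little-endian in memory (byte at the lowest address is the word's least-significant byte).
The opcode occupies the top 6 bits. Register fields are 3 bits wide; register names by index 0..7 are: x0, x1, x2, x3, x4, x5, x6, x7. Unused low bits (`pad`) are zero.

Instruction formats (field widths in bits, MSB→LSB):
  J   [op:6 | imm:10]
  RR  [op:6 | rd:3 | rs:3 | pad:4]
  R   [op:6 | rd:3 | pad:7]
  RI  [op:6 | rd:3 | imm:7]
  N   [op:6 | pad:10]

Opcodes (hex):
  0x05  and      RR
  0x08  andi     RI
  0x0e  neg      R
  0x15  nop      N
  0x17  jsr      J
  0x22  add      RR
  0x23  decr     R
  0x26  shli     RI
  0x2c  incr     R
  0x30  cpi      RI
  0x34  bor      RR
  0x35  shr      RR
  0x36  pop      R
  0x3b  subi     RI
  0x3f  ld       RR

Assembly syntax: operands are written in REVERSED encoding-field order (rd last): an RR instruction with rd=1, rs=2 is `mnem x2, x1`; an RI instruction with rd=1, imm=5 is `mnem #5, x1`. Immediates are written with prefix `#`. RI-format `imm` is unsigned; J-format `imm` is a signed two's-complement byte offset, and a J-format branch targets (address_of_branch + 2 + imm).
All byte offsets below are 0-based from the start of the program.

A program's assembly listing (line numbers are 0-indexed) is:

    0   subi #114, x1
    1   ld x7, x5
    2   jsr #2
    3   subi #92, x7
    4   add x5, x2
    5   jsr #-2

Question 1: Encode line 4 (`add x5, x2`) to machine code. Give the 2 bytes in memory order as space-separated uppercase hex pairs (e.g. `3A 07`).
50 89

line 4 (add): pack op=0x22:6|rd=2:3|rs=5:3|pad=0:4 = 0x8950; little→ 50 89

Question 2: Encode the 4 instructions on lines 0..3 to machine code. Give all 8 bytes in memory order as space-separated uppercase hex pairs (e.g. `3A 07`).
line 0 (subi): pack op=0x3b:6|rd=1:3|imm=114:7 = 0xecf2; little→ f2 ec
line 1 (ld): pack op=0x3f:6|rd=5:3|rs=7:3|pad=0:4 = 0xfef0; little→ f0 fe
line 2 (jsr): pack op=0x17:6|imm=2:10 = 0x5c02; little→ 02 5c
line 3 (subi): pack op=0x3b:6|rd=7:3|imm=92:7 = 0xefdc; little→ dc ef

F2 EC F0 FE 02 5C DC EF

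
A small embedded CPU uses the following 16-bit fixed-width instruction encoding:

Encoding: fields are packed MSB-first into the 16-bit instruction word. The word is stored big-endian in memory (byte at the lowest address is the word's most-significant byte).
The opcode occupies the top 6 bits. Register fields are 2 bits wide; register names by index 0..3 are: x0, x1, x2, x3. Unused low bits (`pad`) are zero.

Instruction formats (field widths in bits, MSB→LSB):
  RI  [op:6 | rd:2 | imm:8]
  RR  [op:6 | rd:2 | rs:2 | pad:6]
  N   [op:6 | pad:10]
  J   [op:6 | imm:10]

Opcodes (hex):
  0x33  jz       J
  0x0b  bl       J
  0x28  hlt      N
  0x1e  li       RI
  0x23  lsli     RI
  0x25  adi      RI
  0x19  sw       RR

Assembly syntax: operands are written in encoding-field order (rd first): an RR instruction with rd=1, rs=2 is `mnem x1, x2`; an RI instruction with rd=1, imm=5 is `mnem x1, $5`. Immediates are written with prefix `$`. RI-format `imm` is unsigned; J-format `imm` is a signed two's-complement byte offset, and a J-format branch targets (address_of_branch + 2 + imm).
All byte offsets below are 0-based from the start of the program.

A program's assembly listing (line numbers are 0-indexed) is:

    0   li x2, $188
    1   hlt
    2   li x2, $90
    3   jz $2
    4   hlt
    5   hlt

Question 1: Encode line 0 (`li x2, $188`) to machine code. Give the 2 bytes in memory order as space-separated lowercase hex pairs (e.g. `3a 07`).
0. li fields op=0x1e:6|rd=2:2|imm=188:8 → word 7abch → 7a bc

7a bc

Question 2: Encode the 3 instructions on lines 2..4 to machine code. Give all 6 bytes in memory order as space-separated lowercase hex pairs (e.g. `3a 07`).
2. li fields op=0x1e:6|rd=2:2|imm=90:8 → word 7a5ah → 7a 5a
3. jz fields op=0x33:6|imm=2:10 → word cc02h → cc 02
4. hlt fields op=0x28:6|pad=0:10 → word a000h → a0 00

7a 5a cc 02 a0 00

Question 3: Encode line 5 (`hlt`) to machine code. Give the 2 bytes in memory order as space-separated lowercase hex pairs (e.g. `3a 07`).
5. hlt fields op=0x28:6|pad=0:10 → word a000h → a0 00

a0 00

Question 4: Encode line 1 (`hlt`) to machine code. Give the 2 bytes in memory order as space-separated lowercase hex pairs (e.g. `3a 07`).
a0 00

1. hlt fields op=0x28:6|pad=0:10 → word a000h → a0 00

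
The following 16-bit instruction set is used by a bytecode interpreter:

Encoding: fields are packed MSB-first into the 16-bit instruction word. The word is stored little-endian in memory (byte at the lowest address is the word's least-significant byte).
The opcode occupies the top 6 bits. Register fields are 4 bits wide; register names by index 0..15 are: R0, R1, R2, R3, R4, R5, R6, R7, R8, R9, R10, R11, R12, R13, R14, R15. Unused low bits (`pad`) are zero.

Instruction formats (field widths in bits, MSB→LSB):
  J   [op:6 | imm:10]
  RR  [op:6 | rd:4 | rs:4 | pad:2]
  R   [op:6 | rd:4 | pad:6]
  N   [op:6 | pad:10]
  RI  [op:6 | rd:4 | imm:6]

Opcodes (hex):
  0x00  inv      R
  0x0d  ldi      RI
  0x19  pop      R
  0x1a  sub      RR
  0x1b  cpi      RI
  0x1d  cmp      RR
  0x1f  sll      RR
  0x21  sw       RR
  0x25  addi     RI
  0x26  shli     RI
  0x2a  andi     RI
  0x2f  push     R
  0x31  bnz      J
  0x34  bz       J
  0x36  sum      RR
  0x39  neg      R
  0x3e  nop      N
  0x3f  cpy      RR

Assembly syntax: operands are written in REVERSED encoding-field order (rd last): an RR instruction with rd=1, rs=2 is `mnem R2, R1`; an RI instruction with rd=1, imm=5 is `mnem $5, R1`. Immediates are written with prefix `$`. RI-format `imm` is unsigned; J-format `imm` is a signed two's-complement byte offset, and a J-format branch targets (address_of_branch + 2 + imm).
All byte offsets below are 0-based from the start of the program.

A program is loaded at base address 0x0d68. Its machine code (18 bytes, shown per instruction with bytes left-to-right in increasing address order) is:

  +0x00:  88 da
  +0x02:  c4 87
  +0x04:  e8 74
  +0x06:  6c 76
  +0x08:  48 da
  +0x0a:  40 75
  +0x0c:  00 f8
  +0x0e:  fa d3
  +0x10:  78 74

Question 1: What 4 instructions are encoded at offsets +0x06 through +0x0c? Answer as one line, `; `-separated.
cmp R11, R9; sum R2, R9; cmp R0, R5; nop

+0x06: 6c 76 ⇒ word 0x766c (little)
  top 6b → 0x1d → cmp [RR]
  rd@[9:6]=0x9 ⇒ R9
  rs@[5:2]=0xb ⇒ R11
+0x08: 48 da ⇒ word 0xda48 (little)
  top 6b → 0x36 → sum [RR]
  rd@[9:6]=0x9 ⇒ R9
  rs@[5:2]=0x2 ⇒ R2
+0x0a: 40 75 ⇒ word 0x7540 (little)
  top 6b → 0x1d → cmp [RR]
  rd@[9:6]=0x5 ⇒ R5
  rs@[5:2]=0x0 ⇒ R0
+0x0c: 00 f8 ⇒ word 0xf800 (little)
  top 6b → 0x3e → nop [N]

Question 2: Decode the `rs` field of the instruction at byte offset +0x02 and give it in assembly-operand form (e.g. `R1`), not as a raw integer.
[02] c4 87 → 0x87c4
  op=0x87c4>>10=0x21 ⇒ sw (RR)
  rd: (w>>6)&0xf=0xf → R15
  rs: (w>>2)&0xf=0x1 → R1

R1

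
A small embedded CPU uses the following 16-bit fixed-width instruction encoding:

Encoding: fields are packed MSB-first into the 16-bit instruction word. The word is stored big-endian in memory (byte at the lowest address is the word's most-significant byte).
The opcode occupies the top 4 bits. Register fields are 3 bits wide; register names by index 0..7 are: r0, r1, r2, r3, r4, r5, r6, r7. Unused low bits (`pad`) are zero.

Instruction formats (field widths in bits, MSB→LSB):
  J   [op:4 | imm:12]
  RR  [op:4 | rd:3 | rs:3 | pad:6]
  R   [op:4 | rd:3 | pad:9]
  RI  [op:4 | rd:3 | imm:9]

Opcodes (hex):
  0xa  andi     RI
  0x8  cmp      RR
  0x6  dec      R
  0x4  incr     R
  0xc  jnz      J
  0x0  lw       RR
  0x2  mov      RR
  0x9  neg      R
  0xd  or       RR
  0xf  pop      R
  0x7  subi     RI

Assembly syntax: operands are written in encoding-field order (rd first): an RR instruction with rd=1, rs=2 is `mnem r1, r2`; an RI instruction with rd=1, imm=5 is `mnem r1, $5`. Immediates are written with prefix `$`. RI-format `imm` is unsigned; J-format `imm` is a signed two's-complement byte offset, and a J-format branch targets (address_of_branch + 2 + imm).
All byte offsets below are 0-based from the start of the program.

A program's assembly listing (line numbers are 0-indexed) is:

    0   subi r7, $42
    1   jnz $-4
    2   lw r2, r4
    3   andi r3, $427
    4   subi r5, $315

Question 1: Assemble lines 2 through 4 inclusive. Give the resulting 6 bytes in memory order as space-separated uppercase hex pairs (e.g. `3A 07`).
line 2 (lw): pack op=0x0:4|rd=2:3|rs=4:3|pad=0:6 = 0x0500; big→ 05 00
line 3 (andi): pack op=0xa:4|rd=3:3|imm=427:9 = 0xa7ab; big→ a7 ab
line 4 (subi): pack op=0x7:4|rd=5:3|imm=315:9 = 0x7b3b; big→ 7b 3b

05 00 A7 AB 7B 3B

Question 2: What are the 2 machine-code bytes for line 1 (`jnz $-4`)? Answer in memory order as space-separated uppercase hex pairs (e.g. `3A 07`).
CF FC

line 1 (jnz): pack op=0xc:4|imm=-4:12 = 0xcffc; big→ cf fc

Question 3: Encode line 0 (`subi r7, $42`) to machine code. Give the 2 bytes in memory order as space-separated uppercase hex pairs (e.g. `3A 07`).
line 0 (subi): pack op=0x7:4|rd=7:3|imm=42:9 = 0x7e2a; big→ 7e 2a

7E 2A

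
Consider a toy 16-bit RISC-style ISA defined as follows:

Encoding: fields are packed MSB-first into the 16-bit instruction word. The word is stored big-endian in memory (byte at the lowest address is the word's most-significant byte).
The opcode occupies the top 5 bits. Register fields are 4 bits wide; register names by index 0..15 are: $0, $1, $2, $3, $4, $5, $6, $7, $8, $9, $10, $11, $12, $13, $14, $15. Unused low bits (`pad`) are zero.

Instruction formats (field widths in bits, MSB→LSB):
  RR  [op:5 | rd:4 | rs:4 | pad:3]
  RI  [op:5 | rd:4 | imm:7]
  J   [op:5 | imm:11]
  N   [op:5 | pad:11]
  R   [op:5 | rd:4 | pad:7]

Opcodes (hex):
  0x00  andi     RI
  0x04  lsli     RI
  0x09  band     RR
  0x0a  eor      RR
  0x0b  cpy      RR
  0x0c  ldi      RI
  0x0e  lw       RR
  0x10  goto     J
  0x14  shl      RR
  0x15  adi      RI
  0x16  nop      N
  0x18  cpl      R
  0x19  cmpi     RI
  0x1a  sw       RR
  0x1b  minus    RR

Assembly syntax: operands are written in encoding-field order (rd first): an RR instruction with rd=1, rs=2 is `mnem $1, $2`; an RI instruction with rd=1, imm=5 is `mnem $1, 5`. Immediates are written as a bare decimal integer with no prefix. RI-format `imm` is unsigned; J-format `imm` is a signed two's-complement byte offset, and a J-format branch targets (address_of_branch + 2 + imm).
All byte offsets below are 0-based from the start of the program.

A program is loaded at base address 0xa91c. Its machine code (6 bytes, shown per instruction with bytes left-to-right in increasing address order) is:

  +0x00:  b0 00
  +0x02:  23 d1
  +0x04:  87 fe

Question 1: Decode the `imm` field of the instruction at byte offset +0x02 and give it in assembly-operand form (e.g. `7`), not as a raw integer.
+0x02: 23 d1 ⇒ word 0x23d1 (big)
  op=0x23d1>>11=0x4 ⇒ lsli (RI)
  rd: (w>>7)&0xf=0x7 → $7
  imm: (w>>0)&0x7f=0x51 → 81

81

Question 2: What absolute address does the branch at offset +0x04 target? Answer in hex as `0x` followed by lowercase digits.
off 0x04: read 87 fe as big → 0x87fe
  op=0x87fe>>11=0x10 ⇒ goto (J)
  imm@[10:0]=0x7fe (s11→-2) ⇒ -2
  target = base 0xa91c + off 0x04 + 2 + imm -2 = 0xa920

0xa920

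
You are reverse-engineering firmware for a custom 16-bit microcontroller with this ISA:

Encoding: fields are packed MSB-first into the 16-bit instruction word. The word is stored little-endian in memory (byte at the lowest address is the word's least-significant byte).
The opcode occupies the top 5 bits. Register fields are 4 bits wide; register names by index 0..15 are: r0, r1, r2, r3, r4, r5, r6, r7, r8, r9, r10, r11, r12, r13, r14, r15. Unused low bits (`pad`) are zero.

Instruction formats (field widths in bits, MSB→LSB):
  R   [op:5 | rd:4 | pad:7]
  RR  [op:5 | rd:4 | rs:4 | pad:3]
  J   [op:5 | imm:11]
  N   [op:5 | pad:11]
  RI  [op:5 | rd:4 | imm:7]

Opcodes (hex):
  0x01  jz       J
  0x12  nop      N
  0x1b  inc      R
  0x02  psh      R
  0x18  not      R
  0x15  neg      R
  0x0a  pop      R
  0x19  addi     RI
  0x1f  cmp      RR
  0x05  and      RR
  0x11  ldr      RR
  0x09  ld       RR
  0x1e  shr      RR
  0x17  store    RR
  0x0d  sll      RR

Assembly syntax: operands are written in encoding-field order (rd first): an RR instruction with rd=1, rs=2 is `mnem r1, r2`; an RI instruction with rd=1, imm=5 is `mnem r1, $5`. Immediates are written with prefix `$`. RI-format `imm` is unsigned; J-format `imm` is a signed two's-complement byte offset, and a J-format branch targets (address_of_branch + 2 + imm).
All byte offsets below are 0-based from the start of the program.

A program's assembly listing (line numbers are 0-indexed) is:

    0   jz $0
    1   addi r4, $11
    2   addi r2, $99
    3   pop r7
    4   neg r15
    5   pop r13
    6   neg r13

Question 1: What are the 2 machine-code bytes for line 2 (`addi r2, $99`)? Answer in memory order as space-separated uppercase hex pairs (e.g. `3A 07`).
2. addi fields op=0x19:5|rd=2:4|imm=99:7 → word c963h → 63 c9

63 C9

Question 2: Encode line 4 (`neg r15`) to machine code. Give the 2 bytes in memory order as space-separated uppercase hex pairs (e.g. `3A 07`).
4. neg fields op=0x15:5|rd=15:4|pad=0:7 → word af80h → 80 af

80 AF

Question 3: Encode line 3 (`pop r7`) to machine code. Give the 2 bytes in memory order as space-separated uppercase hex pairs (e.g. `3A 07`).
80 53

L3: pop op=0xa:5|rd=7:4|pad=0:7 ⇒ 0x5380 ⇒ little 80 53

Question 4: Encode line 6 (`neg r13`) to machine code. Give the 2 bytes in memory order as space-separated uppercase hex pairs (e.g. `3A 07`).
line 6 (neg): pack op=0x15:5|rd=13:4|pad=0:7 = 0xae80; little→ 80 ae

80 AE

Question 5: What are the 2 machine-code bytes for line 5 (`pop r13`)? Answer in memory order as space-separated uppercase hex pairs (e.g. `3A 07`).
L5: pop op=0xa:5|rd=13:4|pad=0:7 ⇒ 0x5680 ⇒ little 80 56

80 56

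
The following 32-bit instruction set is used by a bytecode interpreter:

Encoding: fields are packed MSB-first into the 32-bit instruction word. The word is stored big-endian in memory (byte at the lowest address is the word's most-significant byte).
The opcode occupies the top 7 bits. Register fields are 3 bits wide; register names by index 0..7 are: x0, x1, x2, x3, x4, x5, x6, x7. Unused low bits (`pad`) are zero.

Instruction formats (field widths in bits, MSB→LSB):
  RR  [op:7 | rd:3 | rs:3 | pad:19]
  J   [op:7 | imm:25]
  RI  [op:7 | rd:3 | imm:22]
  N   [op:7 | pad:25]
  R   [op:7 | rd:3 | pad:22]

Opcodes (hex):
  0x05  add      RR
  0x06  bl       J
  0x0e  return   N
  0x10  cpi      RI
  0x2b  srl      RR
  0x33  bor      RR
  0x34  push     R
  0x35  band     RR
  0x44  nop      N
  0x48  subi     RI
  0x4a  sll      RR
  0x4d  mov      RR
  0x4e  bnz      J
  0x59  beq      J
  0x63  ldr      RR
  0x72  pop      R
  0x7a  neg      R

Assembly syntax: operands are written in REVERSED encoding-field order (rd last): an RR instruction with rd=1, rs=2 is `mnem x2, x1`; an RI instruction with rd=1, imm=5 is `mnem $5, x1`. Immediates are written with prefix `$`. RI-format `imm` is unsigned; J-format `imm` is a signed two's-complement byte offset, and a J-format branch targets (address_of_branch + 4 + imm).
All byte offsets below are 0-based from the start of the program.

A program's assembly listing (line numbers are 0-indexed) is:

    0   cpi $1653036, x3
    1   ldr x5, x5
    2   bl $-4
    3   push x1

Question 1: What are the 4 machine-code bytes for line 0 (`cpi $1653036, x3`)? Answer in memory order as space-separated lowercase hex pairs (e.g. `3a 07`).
L0: cpi op=0x10:7|rd=3:3|imm=1653036:22 ⇒ 0x20d9392c ⇒ big 20 d9 39 2c

20 d9 39 2c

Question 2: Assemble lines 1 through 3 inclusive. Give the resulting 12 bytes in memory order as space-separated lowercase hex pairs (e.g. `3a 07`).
line 1 (ldr): pack op=0x63:7|rd=5:3|rs=5:3|pad=0:19 = 0xc7680000; big→ c7 68 00 00
line 2 (bl): pack op=0x6:7|imm=-4:25 = 0x0dfffffc; big→ 0d ff ff fc
line 3 (push): pack op=0x34:7|rd=1:3|pad=0:22 = 0x68400000; big→ 68 40 00 00

c7 68 00 00 0d ff ff fc 68 40 00 00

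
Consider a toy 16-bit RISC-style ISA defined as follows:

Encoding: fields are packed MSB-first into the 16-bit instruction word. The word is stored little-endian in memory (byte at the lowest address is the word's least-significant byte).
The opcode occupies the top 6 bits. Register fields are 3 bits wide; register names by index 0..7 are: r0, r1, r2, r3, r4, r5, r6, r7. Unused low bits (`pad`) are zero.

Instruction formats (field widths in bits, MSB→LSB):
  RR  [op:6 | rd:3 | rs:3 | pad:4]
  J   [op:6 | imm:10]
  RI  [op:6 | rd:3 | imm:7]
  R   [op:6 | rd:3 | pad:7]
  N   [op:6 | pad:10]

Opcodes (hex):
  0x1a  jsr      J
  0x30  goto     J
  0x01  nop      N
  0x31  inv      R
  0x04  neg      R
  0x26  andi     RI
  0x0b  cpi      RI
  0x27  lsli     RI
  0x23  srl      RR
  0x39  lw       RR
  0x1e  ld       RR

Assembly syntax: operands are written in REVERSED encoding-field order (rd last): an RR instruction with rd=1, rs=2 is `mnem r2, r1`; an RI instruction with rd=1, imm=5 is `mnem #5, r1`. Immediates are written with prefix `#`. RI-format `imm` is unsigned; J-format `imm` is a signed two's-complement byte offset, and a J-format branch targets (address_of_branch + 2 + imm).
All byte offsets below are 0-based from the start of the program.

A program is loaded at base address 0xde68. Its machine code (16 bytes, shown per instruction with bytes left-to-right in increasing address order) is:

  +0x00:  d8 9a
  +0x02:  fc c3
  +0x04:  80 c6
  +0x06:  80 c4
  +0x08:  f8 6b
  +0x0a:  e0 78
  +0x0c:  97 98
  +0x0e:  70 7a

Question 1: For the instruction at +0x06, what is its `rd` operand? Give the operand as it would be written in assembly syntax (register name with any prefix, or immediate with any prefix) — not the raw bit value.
[06] 80 c4 → 0xc480
  opcode bits[15:10]=0x31: inv/R
  [9:7] rd=1 = r1

r1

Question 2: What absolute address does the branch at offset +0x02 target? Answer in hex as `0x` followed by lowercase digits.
off 0x02: read fc c3 as little → 0xc3fc
  op=0xc3fc>>10=0x30 ⇒ goto (J)
  [9:0] imm=1020 (s10→-4) = #-4
  target = base 0xde68 + off 0x02 + 2 + imm -4 = 0xde68

0xde68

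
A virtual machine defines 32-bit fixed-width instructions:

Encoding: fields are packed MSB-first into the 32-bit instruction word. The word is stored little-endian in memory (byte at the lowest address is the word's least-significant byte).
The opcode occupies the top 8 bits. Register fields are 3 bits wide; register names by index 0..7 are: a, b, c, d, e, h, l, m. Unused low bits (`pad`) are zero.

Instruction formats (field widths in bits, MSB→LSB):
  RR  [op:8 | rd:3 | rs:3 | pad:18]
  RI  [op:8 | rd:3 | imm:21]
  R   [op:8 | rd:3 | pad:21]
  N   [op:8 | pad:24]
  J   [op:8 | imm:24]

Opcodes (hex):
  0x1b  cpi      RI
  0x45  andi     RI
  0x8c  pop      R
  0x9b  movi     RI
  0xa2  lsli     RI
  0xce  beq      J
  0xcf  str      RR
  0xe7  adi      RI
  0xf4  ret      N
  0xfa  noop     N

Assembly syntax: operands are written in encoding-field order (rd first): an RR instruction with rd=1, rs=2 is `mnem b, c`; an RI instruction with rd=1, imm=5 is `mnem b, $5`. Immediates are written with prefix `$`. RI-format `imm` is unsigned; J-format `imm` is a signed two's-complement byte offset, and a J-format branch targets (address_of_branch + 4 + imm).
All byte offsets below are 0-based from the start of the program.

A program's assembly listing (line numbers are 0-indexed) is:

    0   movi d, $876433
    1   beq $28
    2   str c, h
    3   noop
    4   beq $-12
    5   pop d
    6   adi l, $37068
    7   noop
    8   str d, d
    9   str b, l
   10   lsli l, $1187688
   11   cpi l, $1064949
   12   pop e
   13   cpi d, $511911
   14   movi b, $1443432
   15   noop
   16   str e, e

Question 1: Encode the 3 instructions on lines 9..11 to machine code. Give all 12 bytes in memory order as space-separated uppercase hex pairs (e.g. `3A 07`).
line 9 (str): pack op=0xcf:8|rd=1:3|rs=6:3|pad=0:18 = 0xcf380000; little→ 00 00 38 cf
line 10 (lsli): pack op=0xa2:8|rd=6:3|imm=1187688:21 = 0xa2d21f68; little→ 68 1f d2 a2
line 11 (cpi): pack op=0x1b:8|rd=6:3|imm=1064949:21 = 0x1bd03ff5; little→ f5 3f d0 1b

00 00 38 CF 68 1F D2 A2 F5 3F D0 1B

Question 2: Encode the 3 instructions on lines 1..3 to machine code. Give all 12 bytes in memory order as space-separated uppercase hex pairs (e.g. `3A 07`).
1. beq fields op=0xce:8|imm=28:24 → word ce00001ch → 1c 00 00 ce
2. str fields op=0xcf:8|rd=2:3|rs=5:3|pad=0:18 → word cf540000h → 00 00 54 cf
3. noop fields op=0xfa:8|pad=0:24 → word fa000000h → 00 00 00 fa

1C 00 00 CE 00 00 54 CF 00 00 00 FA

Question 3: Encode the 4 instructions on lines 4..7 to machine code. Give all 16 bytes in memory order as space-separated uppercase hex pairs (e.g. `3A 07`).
4. beq fields op=0xce:8|imm=-12:24 → word cefffff4h → f4 ff ff ce
5. pop fields op=0x8c:8|rd=3:3|pad=0:21 → word 8c600000h → 00 00 60 8c
6. adi fields op=0xe7:8|rd=6:3|imm=37068:21 → word e7c090cch → cc 90 c0 e7
7. noop fields op=0xfa:8|pad=0:24 → word fa000000h → 00 00 00 fa

F4 FF FF CE 00 00 60 8C CC 90 C0 E7 00 00 00 FA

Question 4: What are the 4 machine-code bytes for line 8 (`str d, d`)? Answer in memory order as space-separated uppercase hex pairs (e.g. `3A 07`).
L8: str op=0xcf:8|rd=3:3|rs=3:3|pad=0:18 ⇒ 0xcf6c0000 ⇒ little 00 00 6c cf

00 00 6C CF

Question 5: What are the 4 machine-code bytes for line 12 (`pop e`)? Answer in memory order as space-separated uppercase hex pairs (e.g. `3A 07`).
00 00 80 8C

L12: pop op=0x8c:8|rd=4:3|pad=0:21 ⇒ 0x8c800000 ⇒ little 00 00 80 8c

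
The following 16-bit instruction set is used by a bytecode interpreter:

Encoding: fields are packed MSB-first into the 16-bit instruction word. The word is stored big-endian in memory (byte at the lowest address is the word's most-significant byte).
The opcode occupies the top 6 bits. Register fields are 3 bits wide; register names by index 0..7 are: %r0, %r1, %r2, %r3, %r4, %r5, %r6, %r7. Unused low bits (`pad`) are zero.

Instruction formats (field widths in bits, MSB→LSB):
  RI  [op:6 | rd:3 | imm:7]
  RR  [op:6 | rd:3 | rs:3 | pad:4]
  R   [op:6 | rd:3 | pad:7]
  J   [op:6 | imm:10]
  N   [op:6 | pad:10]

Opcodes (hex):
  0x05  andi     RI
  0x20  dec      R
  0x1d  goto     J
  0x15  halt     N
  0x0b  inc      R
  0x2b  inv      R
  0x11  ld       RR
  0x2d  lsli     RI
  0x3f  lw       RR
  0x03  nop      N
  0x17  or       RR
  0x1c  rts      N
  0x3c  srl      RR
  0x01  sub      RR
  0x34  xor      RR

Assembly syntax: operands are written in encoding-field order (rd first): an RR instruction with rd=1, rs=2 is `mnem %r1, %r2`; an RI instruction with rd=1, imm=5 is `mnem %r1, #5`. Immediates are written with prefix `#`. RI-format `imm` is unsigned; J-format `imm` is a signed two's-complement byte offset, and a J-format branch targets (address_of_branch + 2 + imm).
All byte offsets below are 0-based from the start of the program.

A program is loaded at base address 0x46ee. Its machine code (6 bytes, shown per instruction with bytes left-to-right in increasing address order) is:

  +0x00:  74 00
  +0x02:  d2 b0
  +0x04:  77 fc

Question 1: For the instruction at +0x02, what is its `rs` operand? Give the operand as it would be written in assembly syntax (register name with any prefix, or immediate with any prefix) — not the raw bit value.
@+02  big-endian(d2 b0) = 0xd2b0
  top 6b → 0x34 → xor [RR]
  rd@[9:7]=0x5 ⇒ %r5
  rs@[6:4]=0x3 ⇒ %r3

%r3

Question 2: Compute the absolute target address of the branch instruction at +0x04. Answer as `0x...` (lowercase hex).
[04] 77 fc → 0x77fc
  opcode bits[15:10]=0x1d: goto/J
  imm: (w>>0)&0x3ff=0x3fc (s10→-4) → #-4
  target = base 0x46ee + off 0x04 + 2 + imm -4 = 0x46f0

0x46f0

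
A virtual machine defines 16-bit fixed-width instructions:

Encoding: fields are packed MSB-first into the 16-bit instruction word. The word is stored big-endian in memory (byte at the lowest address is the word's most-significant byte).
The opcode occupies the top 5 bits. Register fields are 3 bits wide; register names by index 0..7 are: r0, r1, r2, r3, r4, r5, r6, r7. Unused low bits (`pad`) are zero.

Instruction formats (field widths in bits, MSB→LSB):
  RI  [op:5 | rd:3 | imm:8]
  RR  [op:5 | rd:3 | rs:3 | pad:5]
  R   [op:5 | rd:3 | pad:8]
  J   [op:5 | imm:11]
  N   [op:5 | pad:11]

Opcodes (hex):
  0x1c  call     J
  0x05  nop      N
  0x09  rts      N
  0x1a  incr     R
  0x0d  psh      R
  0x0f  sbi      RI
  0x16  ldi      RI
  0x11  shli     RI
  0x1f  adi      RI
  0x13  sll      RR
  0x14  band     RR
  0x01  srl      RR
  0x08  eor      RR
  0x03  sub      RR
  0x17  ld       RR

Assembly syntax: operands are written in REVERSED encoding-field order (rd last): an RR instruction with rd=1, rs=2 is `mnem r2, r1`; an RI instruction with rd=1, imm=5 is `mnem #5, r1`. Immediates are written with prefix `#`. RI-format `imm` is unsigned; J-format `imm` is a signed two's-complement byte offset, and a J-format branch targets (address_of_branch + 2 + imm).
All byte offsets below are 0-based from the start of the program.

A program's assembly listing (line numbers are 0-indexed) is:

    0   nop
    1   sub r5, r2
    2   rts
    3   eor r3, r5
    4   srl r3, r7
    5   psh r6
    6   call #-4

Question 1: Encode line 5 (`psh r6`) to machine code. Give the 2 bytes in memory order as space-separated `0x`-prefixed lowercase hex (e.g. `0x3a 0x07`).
5. psh fields op=0xd:5|rd=6:3|pad=0:8 → word 6e00h → 6e 00

0x6e 0x00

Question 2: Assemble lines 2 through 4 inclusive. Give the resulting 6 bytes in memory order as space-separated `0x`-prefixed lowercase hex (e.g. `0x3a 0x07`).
line 2 (rts): pack op=0x9:5|pad=0:11 = 0x4800; big→ 48 00
line 3 (eor): pack op=0x8:5|rd=5:3|rs=3:3|pad=0:5 = 0x4560; big→ 45 60
line 4 (srl): pack op=0x1:5|rd=7:3|rs=3:3|pad=0:5 = 0x0f60; big→ 0f 60

0x48 0x00 0x45 0x60 0x0f 0x60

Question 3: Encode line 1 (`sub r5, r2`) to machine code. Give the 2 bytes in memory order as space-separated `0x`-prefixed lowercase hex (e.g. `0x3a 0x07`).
L1: sub op=0x3:5|rd=2:3|rs=5:3|pad=0:5 ⇒ 0x1aa0 ⇒ big 1a a0

0x1a 0xa0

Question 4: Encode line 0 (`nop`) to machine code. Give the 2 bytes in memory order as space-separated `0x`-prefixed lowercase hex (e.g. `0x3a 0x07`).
0x28 0x00

L0: nop op=0x5:5|pad=0:11 ⇒ 0x2800 ⇒ big 28 00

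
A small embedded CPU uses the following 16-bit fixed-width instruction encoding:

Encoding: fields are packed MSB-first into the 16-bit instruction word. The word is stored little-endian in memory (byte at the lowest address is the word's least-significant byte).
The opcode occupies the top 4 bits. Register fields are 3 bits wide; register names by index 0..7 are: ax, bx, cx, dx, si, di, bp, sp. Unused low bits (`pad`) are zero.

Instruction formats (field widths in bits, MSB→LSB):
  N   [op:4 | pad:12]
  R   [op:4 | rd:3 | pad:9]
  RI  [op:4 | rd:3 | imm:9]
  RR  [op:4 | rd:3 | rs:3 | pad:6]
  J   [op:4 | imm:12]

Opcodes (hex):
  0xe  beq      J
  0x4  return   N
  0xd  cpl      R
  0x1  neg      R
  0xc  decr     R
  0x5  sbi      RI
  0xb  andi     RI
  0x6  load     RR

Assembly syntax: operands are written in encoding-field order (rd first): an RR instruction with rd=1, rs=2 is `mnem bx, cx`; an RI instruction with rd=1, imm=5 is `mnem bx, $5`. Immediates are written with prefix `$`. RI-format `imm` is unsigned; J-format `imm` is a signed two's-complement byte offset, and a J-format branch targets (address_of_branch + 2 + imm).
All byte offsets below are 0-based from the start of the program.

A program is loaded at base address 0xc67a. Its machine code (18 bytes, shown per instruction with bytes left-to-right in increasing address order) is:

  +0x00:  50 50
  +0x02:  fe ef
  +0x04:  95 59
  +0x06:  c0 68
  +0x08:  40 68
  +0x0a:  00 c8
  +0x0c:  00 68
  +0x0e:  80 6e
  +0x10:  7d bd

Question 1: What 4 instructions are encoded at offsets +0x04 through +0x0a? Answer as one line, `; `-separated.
@+04  little-endian(95 59) = 0x5995
  op=0x5995>>12=0x5 ⇒ sbi (RI)
  rd: (w>>9)&0x7=0x4 → si
  imm: (w>>0)&0x1ff=0x195 → $405
@+06  little-endian(c0 68) = 0x68c0
  op=0x68c0>>12=0x6 ⇒ load (RR)
  rd: (w>>9)&0x7=0x4 → si
  rs: (w>>6)&0x7=0x3 → dx
@+08  little-endian(40 68) = 0x6840
  op=0x6840>>12=0x6 ⇒ load (RR)
  rd: (w>>9)&0x7=0x4 → si
  rs: (w>>6)&0x7=0x1 → bx
@+0a  little-endian(00 c8) = 0xc800
  op=0xc800>>12=0xc ⇒ decr (R)
  rd: (w>>9)&0x7=0x4 → si

sbi si, $405; load si, dx; load si, bx; decr si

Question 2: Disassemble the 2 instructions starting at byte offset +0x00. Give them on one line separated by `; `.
sbi ax, $80; beq $-2

+0x00: 50 50 ⇒ word 0x5050 (little)
  opcode bits[15:12]=0x5: sbi/RI
  rd: (w>>9)&0x7=0x0 → ax
  imm: (w>>0)&0x1ff=0x50 → $80
+0x02: fe ef ⇒ word 0xeffe (little)
  opcode bits[15:12]=0xe: beq/J
  imm: (w>>0)&0xfff=0xffe (s12→-2) → $-2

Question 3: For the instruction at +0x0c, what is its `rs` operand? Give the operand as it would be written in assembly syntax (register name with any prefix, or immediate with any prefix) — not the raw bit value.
[0c] 00 68 → 0x6800
  top 4b → 0x6 → load [RR]
  rd: (w>>9)&0x7=0x4 → si
  rs: (w>>6)&0x7=0x0 → ax

ax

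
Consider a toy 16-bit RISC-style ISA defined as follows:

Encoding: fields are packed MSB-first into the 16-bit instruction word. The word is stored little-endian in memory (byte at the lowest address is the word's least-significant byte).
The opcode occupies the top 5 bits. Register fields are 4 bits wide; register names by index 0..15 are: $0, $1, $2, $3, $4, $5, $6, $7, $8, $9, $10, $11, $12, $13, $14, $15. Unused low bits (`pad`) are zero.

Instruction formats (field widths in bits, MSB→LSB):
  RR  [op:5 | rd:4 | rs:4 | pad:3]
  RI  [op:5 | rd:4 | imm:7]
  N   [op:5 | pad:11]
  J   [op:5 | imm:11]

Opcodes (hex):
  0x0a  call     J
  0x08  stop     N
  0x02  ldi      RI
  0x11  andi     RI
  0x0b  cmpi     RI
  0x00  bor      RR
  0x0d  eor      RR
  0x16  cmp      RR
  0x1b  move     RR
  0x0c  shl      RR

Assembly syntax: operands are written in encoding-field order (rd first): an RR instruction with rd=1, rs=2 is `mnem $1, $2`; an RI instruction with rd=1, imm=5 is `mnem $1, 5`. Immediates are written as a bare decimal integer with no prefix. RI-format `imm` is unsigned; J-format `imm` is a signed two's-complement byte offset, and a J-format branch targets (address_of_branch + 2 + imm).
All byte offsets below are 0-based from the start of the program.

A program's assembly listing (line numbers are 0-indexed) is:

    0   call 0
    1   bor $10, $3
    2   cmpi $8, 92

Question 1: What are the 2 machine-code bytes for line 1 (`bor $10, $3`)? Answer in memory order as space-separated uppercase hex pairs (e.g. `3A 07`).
18 05

L1: bor op=0x0:5|rd=10:4|rs=3:4|pad=0:3 ⇒ 0x0518 ⇒ little 18 05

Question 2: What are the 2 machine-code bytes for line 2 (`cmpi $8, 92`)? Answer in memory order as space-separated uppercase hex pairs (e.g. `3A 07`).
line 2 (cmpi): pack op=0xb:5|rd=8:4|imm=92:7 = 0x5c5c; little→ 5c 5c

5C 5C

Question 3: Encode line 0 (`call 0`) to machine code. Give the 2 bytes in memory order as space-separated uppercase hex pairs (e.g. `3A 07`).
line 0 (call): pack op=0xa:5|imm=0:11 = 0x5000; little→ 00 50

00 50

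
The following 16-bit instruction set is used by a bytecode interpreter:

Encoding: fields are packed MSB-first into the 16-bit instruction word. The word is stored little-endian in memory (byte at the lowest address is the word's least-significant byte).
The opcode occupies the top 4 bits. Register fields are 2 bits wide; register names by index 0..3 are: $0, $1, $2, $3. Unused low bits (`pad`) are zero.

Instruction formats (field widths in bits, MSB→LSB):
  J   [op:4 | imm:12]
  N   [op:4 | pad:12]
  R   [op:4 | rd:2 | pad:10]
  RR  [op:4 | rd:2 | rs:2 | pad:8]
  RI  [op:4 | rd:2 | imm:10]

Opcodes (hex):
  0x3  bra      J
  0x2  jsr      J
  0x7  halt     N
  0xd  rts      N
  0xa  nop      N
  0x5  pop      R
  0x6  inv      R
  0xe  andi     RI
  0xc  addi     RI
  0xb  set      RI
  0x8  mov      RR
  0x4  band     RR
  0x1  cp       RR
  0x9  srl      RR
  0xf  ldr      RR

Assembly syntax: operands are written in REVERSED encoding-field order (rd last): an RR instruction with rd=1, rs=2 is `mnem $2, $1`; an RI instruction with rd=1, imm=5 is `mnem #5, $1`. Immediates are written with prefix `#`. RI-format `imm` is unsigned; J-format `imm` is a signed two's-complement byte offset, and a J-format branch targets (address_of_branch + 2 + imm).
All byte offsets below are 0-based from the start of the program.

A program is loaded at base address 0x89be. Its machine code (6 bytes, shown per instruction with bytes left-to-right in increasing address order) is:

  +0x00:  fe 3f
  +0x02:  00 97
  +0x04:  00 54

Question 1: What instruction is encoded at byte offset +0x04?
[04] 00 54 → 0x5400
  op=0x5400>>12=0x5 ⇒ pop (R)
  [11:10] rd=1 = $1

pop $1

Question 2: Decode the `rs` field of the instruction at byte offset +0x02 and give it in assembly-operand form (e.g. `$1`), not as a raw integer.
$3

@+02  little-endian(00 97) = 0x9700
  op=0x9700>>12=0x9 ⇒ srl (RR)
  rd@[11:10]=0x1 ⇒ $1
  rs@[9:8]=0x3 ⇒ $3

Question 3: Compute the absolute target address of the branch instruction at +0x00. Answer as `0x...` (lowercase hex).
off 0x00: read fe 3f as little → 0x3ffe
  opcode bits[15:12]=0x3: bra/J
  [11:0] imm=4094 (s12→-2) = #-2
  target = base 0x89be + off 0x00 + 2 + imm -2 = 0x89be

0x89be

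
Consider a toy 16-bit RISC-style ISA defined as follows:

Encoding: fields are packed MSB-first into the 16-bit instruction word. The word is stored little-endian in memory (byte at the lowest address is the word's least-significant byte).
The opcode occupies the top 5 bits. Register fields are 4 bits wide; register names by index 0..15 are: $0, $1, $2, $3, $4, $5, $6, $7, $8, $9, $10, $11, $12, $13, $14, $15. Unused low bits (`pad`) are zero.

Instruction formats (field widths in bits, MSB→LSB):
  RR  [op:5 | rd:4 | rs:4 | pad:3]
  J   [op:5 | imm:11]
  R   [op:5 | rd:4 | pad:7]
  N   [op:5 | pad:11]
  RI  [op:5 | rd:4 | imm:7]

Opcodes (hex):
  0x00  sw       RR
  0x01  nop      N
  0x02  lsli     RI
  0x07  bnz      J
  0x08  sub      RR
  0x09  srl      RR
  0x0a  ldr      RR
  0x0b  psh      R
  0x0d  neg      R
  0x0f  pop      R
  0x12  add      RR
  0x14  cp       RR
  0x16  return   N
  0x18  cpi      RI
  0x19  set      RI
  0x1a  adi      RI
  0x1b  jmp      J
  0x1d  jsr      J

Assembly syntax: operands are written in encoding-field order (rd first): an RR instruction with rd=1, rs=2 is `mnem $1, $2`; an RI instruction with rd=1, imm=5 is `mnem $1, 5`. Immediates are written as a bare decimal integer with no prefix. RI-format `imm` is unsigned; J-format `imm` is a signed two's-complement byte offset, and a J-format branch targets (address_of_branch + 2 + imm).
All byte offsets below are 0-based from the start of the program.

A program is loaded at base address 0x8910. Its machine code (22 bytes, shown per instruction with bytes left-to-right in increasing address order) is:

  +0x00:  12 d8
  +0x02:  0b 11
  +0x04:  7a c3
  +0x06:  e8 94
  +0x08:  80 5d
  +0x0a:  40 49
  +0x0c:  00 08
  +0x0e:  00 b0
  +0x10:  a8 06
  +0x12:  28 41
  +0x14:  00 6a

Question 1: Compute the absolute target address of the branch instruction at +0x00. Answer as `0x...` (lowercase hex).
0x8924

[00] 12 d8 → 0xd812
  opcode bits[15:11]=0x1b: jmp/J
  imm@[10:0]=0x12 ⇒ 18
  target = base 0x8910 + off 0x00 + 2 + imm 18 = 0x8924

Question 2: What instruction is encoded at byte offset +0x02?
off 0x02: read 0b 11 as little → 0x110b
  op=0x110b>>11=0x2 ⇒ lsli (RI)
  [10:7] rd=2 = $2
  [6:0] imm=11 = 11

lsli $2, 11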